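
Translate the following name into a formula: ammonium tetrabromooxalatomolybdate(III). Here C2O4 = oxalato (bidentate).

Ligands: 1 oxalato (C2O4, -2), 4 bromo (Br, -1). Ligand charge sum = -6.
Charge balance with ammonium (+1) requires 1 complex ion per 3 ammonium.

(NH4)3[MoBr4(C2O4)]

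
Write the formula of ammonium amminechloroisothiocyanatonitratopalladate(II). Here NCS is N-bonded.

NH4[PdCl(NCS)(NH3)(NO3)]

Ligands: 1 chloro (Cl, -1), 1 nitrato (NO3, -1), 1 isothiocyanato (NCS, -1), 1 ammine (NH3, neutral). Ligand charge sum = -3.
With Pd in oxidation state +2, the complex ion is [Pd...]^1−.
Charge balance with ammonium (+1) requires 1 complex ion per 1 ammonium.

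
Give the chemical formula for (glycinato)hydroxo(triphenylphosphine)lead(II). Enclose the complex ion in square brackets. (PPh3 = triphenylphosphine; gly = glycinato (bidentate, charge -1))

Ligands: 1 triphenylphosphine (PPh3, neutral), 1 glycinato (gly, -1), 1 hydroxo (OH, -1). Ligand charge sum = -2.
With Pb in oxidation state +2, the complex ion is [Pb...].

[Pb(gly)(OH)(PPh3)]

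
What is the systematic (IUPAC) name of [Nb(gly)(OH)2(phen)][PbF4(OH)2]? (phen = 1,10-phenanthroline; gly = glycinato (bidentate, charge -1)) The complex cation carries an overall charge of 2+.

The complex cation is given as 2+; its ligand charges sum to -3, so Nb = +5.
A 1:1 salt means the anion carries the equal and opposite charge, 2−.
Anion: ligand charges sum to -6; for the ion to be 2−, Pb = +4.

(glycinato)dihydroxo(1,10-phenanthroline)niobium(V) tetrafluorodihydroxoplumbate(IV)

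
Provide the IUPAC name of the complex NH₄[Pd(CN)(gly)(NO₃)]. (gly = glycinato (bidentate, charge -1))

ammonium cyano(glycinato)nitratopalladate(II)

The 1 ammonium counter-ion carries a total charge of +1, so each complex ion is 1−.
Ligand charges: 1×cyano (-1 each), 1×nitrato (-1 each), 1×glycinato (-1 each); total -3. So Pd + (-3) = 1−, giving Pd = +2.
Ligands are named alphabetically: cyano before glycinato before nitrato.
The complex ion is anionic, so palladium takes the -ate form palladate(II).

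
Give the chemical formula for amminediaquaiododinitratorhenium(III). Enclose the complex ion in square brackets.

Ligands: 1 ammine (NH3, neutral), 2 nitrato (NO3, -1), 1 iodo (I, -1), 2 aqua (H2O, neutral). Ligand charge sum = -3.
With Re in oxidation state +3, the complex ion is [Re...].

[Re(H2O)2I(NH3)(NO3)2]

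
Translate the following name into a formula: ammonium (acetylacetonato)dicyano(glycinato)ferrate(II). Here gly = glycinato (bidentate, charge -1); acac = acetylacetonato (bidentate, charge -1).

(NH4)2[Fe(acac)(CN)2(gly)]

Ligands: 1 glycinato (gly, -1), 2 cyano (CN, -1), 1 acetylacetonato (acac, -1). Ligand charge sum = -4.
With Fe in oxidation state +2, the complex ion is [Fe...]^2−.
Charge balance with ammonium (+1) requires 1 complex ion per 2 ammonium.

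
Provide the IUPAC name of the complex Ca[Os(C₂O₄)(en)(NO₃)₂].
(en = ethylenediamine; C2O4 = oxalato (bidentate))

calcium (ethylenediamine)dinitratooxalatoosmate(II)

The 1 calcium counter-ion carries a total charge of +2, so each complex ion is 2−.
Ligand charges: 2×nitrato (-1 each), 1×ethylenediamine (neutral), 1×oxalato (-2 each); total -4. So Os + (-4) = 2−, giving Os = +2.
Ligands are named alphabetically: ethylenediamine before nitrato before oxalato.
The complex ion is anionic, so osmium takes the -ate form osmate(II).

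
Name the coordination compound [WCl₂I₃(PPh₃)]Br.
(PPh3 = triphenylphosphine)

dichlorotriiodo(triphenylphosphine)tungsten(VI) bromide

The 1 bromide counter-ion carries a total charge of -1, so each complex ion is 1+.
Ligand charges: 1×triphenylphosphine (neutral), 2×chloro (-1 each), 3×iodo (-1 each); total -5. So W + (-5) = 1+, giving W = +6.
Ligands are named alphabetically: chloro before iodo before triphenylphosphine.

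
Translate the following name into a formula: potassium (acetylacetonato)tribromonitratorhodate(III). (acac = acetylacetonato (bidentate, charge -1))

Ligands: 1 acetylacetonato (acac, -1), 1 nitrato (NO3, -1), 3 bromo (Br, -1). Ligand charge sum = -5.
With Rh in oxidation state +3, the complex ion is [Rh...]^2−.
Charge balance with potassium (+1) requires 1 complex ion per 2 potassium.

K2[Rh(acac)Br3(NO3)]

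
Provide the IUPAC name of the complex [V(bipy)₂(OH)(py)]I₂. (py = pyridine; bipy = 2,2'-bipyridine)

The 2 iodide counter-ions carry a total charge of -2, so each complex ion is 2+.
Ligand charges: 1×hydroxo (-1 each), 1×pyridine (neutral), 2×2,2'-bipyridine (neutral); total -1. So V + (-1) = 2+, giving V = +3.
Ligands are named alphabetically: bipyridine before hydroxo before pyridine.

bis(2,2'-bipyridine)hydroxo(pyridine)vanadium(III) iodide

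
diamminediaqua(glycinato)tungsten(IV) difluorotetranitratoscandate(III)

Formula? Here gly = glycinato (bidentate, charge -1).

[W(gly)(H2O)2(NH3)2][ScF2(NO3)4]

Cation [W…]: ligand charges -1, W(IV) ⇒ ion charge 3+.
Anion [Sc…]: ligand charges -6, Sc(III) ⇒ ion charge 3−.
One 3+ cation balances one 3− anion.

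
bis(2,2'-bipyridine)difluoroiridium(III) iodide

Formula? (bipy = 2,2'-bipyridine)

Ligands: 2 fluoro (F, -1), 2 2,2'-bipyridine (bipy, neutral). Ligand charge sum = -2.
With Ir in oxidation state +3, the complex ion is [Ir...]^1+.
Charge balance with iodide (-1) requires 1 complex ion per 1 iodide.

[Ir(bipy)2F2]I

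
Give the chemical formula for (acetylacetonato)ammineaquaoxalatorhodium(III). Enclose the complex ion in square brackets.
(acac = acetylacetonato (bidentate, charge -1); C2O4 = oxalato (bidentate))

Ligands: 1 acetylacetonato (acac, -1), 1 aqua (H2O, neutral), 1 oxalato (C2O4, -2), 1 ammine (NH3, neutral). Ligand charge sum = -3.
With Rh in oxidation state +3, the complex ion is [Rh...].

[Rh(acac)(C2O4)(H2O)(NH3)]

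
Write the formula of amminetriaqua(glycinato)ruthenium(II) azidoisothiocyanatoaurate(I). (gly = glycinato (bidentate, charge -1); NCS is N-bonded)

Cation [Ru…]: ligand charges -1, Ru(II) ⇒ ion charge 1+.
Anion [Au…]: ligand charges -2, Au(I) ⇒ ion charge 1−.
One 1+ cation balances one 1− anion.

[Ru(gly)(H2O)3(NH3)][Au(N3)(NCS)]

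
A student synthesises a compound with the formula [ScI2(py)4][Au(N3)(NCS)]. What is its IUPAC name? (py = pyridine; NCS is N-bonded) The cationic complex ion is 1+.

The complex cation is given as 1+; its ligand charges sum to -2, so Sc = +3.
A 1:1 salt means the anion carries the equal and opposite charge, 1−.
Anion: ligand charges sum to -2; for the ion to be 1−, Au = +1.

diiodotetrakis(pyridine)scandium(III) azidoisothiocyanatoaurate(I)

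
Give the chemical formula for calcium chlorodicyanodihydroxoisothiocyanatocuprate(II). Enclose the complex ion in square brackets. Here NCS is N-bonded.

Ca2[CuCl(CN)2(NCS)(OH)2]

Ligands: 1 chloro (Cl, -1), 2 cyano (CN, -1), 2 hydroxo (OH, -1), 1 isothiocyanato (NCS, -1). Ligand charge sum = -6.
With Cu in oxidation state +2, the complex ion is [Cu...]^4−.
Charge balance with calcium (+2) requires 1 complex ion per 2 calcium.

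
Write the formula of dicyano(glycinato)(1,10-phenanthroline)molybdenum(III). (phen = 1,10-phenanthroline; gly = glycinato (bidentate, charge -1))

Ligands: 1 1,10-phenanthroline (phen, neutral), 1 glycinato (gly, -1), 2 cyano (CN, -1). Ligand charge sum = -3.
With Mo in oxidation state +3, the complex ion is [Mo...].

[Mo(CN)2(gly)(phen)]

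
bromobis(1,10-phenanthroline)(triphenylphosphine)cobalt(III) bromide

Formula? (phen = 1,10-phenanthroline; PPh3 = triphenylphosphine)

Ligands: 2 1,10-phenanthroline (phen, neutral), 1 bromo (Br, -1), 1 triphenylphosphine (PPh3, neutral). Ligand charge sum = -1.
Charge balance with bromide (-1) requires 1 complex ion per 2 bromide.

[CoBr(phen)2(PPh3)]Br2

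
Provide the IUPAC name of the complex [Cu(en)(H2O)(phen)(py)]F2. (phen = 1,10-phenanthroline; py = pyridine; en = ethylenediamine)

aqua(ethylenediamine)(1,10-phenanthroline)(pyridine)copper(II) fluoride

The 2 fluoride counter-ions carry a total charge of -2, so each complex ion is 2+.
Ligand charges: 1×1,10-phenanthroline (neutral), 1×pyridine (neutral), 1×ethylenediamine (neutral), 1×aqua (neutral); total 0. So Cu + (0) = 2+, giving Cu = +2.
Ligands are named alphabetically: aqua before ethylenediamine before phenanthroline before pyridine.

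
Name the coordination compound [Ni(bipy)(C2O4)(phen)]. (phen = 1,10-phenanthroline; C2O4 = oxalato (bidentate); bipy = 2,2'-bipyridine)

(2,2'-bipyridine)oxalato(1,10-phenanthroline)nickel(II)

There is no counter-ion, so the complex is neutral overall.
Ligand charges: 1×1,10-phenanthroline (neutral), 1×oxalato (-2 each), 1×2,2'-bipyridine (neutral); total -2. So Ni + (-2) = 0, giving Ni = +2.
Ligands are named alphabetically: bipyridine before oxalato before phenanthroline.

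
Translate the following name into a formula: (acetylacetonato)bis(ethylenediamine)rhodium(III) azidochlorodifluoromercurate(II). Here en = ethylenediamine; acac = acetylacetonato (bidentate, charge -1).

Cation [Rh…]: ligand charges -1, Rh(III) ⇒ ion charge 2+.
Anion [Hg…]: ligand charges -4, Hg(II) ⇒ ion charge 2−.
One 2+ cation balances one 2− anion.

[Rh(acac)(en)2][HgClF2(N3)]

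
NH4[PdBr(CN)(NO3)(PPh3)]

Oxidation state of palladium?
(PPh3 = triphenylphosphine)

+2

1 ammonium outside the brackets (+1 each) → the complex ion is 1−.
Ligand charges: 1×CN = -1; 1×PPh3 neutral; 1×Br = -1; 1×NO3 = -1; sum -3.
Pd + (-3) = 1− ⇒ Pd is +2.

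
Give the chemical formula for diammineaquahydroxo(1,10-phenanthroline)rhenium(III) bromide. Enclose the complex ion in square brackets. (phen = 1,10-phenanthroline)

[Re(H2O)(NH3)2(OH)(phen)]Br2

Ligands: 1 aqua (H2O, neutral), 2 ammine (NH3, neutral), 1 1,10-phenanthroline (phen, neutral), 1 hydroxo (OH, -1). Ligand charge sum = -1.
With Re in oxidation state +3, the complex ion is [Re...]^2+.
Charge balance with bromide (-1) requires 1 complex ion per 2 bromide.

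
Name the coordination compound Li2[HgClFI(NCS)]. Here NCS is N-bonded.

lithium chlorofluoroiodoisothiocyanatomercurate(II)

The 2 lithium counter-ions carry a total charge of +2, so each complex ion is 2−.
Ligand charges: 1×isothiocyanato (-1 each), 1×chloro (-1 each), 1×iodo (-1 each), 1×fluoro (-1 each); total -4. So Hg + (-4) = 2−, giving Hg = +2.
The complex ion is anionic, so mercury takes the -ate form mercurate(II).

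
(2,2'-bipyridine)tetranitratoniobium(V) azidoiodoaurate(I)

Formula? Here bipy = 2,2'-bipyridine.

[Nb(bipy)(NO3)4][AuI(N3)]

Cation [Nb…]: ligand charges -4, Nb(V) ⇒ ion charge 1+.
Anion [Au…]: ligand charges -2, Au(I) ⇒ ion charge 1−.
One 1+ cation balances one 1− anion.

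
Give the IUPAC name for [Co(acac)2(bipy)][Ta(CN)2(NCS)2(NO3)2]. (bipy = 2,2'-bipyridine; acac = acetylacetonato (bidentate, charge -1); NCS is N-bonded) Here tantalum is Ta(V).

Both ions are complex: the cation is named first with the plain metal name, the anion second with the -ate form; each ion's ligands are alphabetised independently.
Ta is given as +5; the anion's ligand charges sum to -6, so the complex anion is 1−.
A 1:1 salt means the cation carries the equal and opposite charge, 1+.
Cation: ligand charges sum to -2; for the ion to be 1+, Co = +3.

bis(acetylacetonato)(2,2'-bipyridine)cobalt(III) dicyanodiisothiocyanatodinitratotantalate(V)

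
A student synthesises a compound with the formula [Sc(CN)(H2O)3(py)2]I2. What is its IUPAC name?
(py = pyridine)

The 2 iodide counter-ions carry a total charge of -2, so each complex ion is 2+.
Ligand charges: 1×cyano (-1 each), 2×pyridine (neutral), 3×aqua (neutral); total -1. So Sc + (-1) = 2+, giving Sc = +3.
Ligands are named alphabetically: aqua before cyano before pyridine.

triaquacyanobis(pyridine)scandium(III) iodide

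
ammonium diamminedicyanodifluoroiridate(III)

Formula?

Ligands: 2 fluoro (F, -1), 2 ammine (NH3, neutral), 2 cyano (CN, -1). Ligand charge sum = -4.
Charge balance with ammonium (+1) requires 1 complex ion per 1 ammonium.

NH4[Ir(CN)2F2(NH3)2]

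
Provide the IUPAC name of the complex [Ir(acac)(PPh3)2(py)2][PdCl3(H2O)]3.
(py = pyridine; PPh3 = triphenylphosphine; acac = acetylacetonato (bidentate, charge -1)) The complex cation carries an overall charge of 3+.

Both ions are complex: the cation is named first with the plain metal name, the anion second with the -ate form; each ion's ligands are alphabetised independently.
The complex cation is given as 3+; its ligand charges sum to -1, so Ir = +4.
With 3 anions per cation, each anion must be 3/3 = 1−.
Anion: ligand charges sum to -3; for the ion to be 1−, Pd = +2.

(acetylacetonato)bis(pyridine)bis(triphenylphosphine)iridium(IV) aquatrichloropalladate(II)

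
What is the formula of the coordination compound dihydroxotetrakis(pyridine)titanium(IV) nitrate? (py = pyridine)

Ligands: 2 hydroxo (OH, -1), 4 pyridine (py, neutral). Ligand charge sum = -2.
With Ti in oxidation state +4, the complex ion is [Ti...]^2+.
Charge balance with nitrate (-1) requires 1 complex ion per 2 nitrate.

[Ti(OH)2(py)4](NO3)2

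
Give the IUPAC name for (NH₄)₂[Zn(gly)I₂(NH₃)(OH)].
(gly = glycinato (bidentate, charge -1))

The 2 ammonium counter-ions carry a total charge of +2, so each complex ion is 2−.
Ligand charges: 2×iodo (-1 each), 1×glycinato (-1 each), 1×hydroxo (-1 each), 1×ammine (neutral); total -4. So Zn + (-4) = 2−, giving Zn = +2.
Ligands are named alphabetically: ammine before glycinato before hydroxo before iodo.
The complex ion is anionic, so zinc takes the -ate form zincate(II).

ammonium ammine(glycinato)hydroxodiiodozincate(II)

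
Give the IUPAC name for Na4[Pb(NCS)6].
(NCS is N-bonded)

sodium hexaisothiocyanatoplumbate(II)

The 4 sodium counter-ions carry a total charge of +4, so each complex ion is 4−.
Ligand charges: 6×isothiocyanato (-1 each); total -6. So Pb + (-6) = 4−, giving Pb = +2.
The complex ion is anionic, so lead takes the -ate form plumbate(II).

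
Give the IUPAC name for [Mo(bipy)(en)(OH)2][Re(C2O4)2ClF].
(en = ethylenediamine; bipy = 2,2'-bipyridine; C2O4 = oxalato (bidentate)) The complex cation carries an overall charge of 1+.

The complex cation is given as 1+; its ligand charges sum to -2, so Mo = +3.
A 1:1 salt means the anion carries the equal and opposite charge, 1−.
Anion: ligand charges sum to -6; for the ion to be 1−, Re = +5.

(2,2'-bipyridine)(ethylenediamine)dihydroxomolybdenum(III) chlorofluorodioxalatorhenate(V)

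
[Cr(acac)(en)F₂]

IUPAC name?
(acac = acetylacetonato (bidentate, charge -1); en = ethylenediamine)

(acetylacetonato)(ethylenediamine)difluorochromium(III)

There is no counter-ion, so the complex is neutral overall.
Ligand charges: 1×acetylacetonato (-1 each), 2×fluoro (-1 each), 1×ethylenediamine (neutral); total -3. So Cr + (-3) = 0, giving Cr = +3.
Ligands are named alphabetically: acetylacetonato before ethylenediamine before fluoro.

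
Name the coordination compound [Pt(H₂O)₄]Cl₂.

The 2 chloride counter-ions carry a total charge of -2, so each complex ion is 2+.
Ligand charges: 4×aqua (neutral); total 0. So Pt + (0) = 2+, giving Pt = +2.

tetraaquaplatinum(II) chloride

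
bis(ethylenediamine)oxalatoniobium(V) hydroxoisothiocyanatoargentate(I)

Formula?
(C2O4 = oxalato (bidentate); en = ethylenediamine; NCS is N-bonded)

[Nb(C2O4)(en)2][Ag(NCS)(OH)]3

Cation [Nb…]: ligand charges -2, Nb(V) ⇒ ion charge 3+.
Anion [Ag…]: ligand charges -2, Ag(I) ⇒ ion charge 1−.
One 3+ cation requires 3 of the 1− anion.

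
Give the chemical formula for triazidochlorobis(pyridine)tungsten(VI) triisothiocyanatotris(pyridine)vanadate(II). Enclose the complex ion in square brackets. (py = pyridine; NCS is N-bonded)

Cation [W…]: ligand charges -4, W(VI) ⇒ ion charge 2+.
Anion [V…]: ligand charges -3, V(II) ⇒ ion charge 1−.
One 2+ cation requires 2 of the 1− anion.

[WCl(N3)3(py)2][V(NCS)3(py)3]2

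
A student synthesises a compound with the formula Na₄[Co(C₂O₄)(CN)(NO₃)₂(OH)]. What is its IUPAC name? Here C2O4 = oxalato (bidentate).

The 4 sodium counter-ions carry a total charge of +4, so each complex ion is 4−.
Ligand charges: 1×oxalato (-2 each), 2×nitrato (-1 each), 1×cyano (-1 each), 1×hydroxo (-1 each); total -6. So Co + (-6) = 4−, giving Co = +2.
The complex ion is anionic, so cobalt takes the -ate form cobaltate(II).

sodium cyanohydroxodinitratooxalatocobaltate(II)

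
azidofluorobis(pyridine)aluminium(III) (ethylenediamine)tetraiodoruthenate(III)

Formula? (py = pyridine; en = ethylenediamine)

[AlF(N3)(py)2][Ru(en)I4]

Cation [Al…]: ligand charges -2, Al(III) ⇒ ion charge 1+.
Anion [Ru…]: ligand charges -4, Ru(III) ⇒ ion charge 1−.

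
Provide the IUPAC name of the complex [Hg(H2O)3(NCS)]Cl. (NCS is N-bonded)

The 1 chloride counter-ion carries a total charge of -1, so each complex ion is 1+.
Ligand charges: 1×isothiocyanato (-1 each), 3×aqua (neutral); total -1. So Hg + (-1) = 1+, giving Hg = +2.
Ligands are named alphabetically: aqua before isothiocyanato.

triaquaisothiocyanatomercury(II) chloride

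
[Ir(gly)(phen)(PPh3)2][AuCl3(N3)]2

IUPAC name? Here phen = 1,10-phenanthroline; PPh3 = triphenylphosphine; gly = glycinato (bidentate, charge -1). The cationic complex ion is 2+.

(glycinato)(1,10-phenanthroline)bis(triphenylphosphine)iridium(III) azidotrichloroaurate(III)

The complex cation is given as 2+; its ligand charges sum to -1, so Ir = +3.
With 2 anions per cation, each anion must be 2/2 = 1−.
Anion: ligand charges sum to -4; for the ion to be 1−, Au = +3.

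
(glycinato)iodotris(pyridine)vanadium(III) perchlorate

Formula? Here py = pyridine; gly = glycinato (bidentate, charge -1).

Ligands: 1 iodo (I, -1), 3 pyridine (py, neutral), 1 glycinato (gly, -1). Ligand charge sum = -2.
Charge balance with perchlorate (-1) requires 1 complex ion per 1 perchlorate.

[V(gly)I(py)3]ClO4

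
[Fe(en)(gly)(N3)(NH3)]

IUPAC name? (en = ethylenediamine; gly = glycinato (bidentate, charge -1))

There is no counter-ion, so the complex is neutral overall.
Ligand charges: 1×ethylenediamine (neutral), 1×ammine (neutral), 1×azido (-1 each), 1×glycinato (-1 each); total -2. So Fe + (-2) = 0, giving Fe = +2.
Ligands are named alphabetically: ammine before azido before ethylenediamine before glycinato.

ammineazido(ethylenediamine)(glycinato)iron(II)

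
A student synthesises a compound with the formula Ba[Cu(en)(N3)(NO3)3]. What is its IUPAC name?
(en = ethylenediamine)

The 1 barium counter-ion carries a total charge of +2, so each complex ion is 2−.
Ligand charges: 3×nitrato (-1 each), 1×ethylenediamine (neutral), 1×azido (-1 each); total -4. So Cu + (-4) = 2−, giving Cu = +2.
The complex ion is anionic, so copper takes the -ate form cuprate(II).

barium azido(ethylenediamine)trinitratocuprate(II)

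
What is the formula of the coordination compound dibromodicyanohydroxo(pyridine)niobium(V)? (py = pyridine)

Ligands: 1 hydroxo (OH, -1), 2 bromo (Br, -1), 2 cyano (CN, -1), 1 pyridine (py, neutral). Ligand charge sum = -5.
With Nb in oxidation state +5, the complex ion is [Nb...].

[NbBr2(CN)2(OH)(py)]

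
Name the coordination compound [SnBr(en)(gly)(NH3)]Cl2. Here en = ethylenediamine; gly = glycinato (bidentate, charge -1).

amminebromo(ethylenediamine)(glycinato)tin(IV) chloride

The 2 chloride counter-ions carry a total charge of -2, so each complex ion is 2+.
Ligand charges: 1×bromo (-1 each), 1×ammine (neutral), 1×ethylenediamine (neutral), 1×glycinato (-1 each); total -2. So Sn + (-2) = 2+, giving Sn = +4.
Ligands are named alphabetically: ammine before bromo before ethylenediamine before glycinato.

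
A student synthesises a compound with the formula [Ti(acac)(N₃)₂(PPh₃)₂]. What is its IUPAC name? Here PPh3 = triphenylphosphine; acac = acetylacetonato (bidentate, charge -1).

(acetylacetonato)diazidobis(triphenylphosphine)titanium(III)

There is no counter-ion, so the complex is neutral overall.
Ligand charges: 2×azido (-1 each), 2×triphenylphosphine (neutral), 1×acetylacetonato (-1 each); total -3. So Ti + (-3) = 0, giving Ti = +3.
Ligands are named alphabetically: acetylacetonato before azido before triphenylphosphine.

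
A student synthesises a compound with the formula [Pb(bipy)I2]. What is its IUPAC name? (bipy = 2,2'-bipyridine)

There is no counter-ion, so the complex is neutral overall.
Ligand charges: 2×iodo (-1 each), 1×2,2'-bipyridine (neutral); total -2. So Pb + (-2) = 0, giving Pb = +2.
Ligands are named alphabetically: bipyridine before iodo.

(2,2'-bipyridine)diiodolead(II)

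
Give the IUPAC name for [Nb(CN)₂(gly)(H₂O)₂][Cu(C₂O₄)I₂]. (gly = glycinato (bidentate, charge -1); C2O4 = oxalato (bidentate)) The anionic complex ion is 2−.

diaquadicyano(glycinato)niobium(V) diiodooxalatocuprate(II)

The complex anion is given as 2−; its ligand charges sum to -4, so Cu = +2.
A 1:1 salt means the cation carries the equal and opposite charge, 2+.
Cation: ligand charges sum to -3; for the ion to be 2+, Nb = +5.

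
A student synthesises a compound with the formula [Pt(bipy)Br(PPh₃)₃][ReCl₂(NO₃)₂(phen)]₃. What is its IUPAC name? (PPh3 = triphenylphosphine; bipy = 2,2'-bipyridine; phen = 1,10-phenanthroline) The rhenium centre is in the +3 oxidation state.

(2,2'-bipyridine)bromotris(triphenylphosphine)platinum(IV) dichlorodinitrato(1,10-phenanthroline)rhenate(III)

Both ions are complex: the cation is named first with the plain metal name, the anion second with the -ate form; each ion's ligands are alphabetised independently.
Re is given as +3; the anion's ligand charges sum to -4, so the complex anion is 1−.
With 3 anions per cation, the cation must be 3×1 = 3+.
Cation: ligand charges sum to -1; for the ion to be 3+, Pt = +4.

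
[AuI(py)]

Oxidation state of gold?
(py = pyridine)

No counter-ion: the bracketed complex is neutral.
Ligand charges: 1×I = -1; 1×py neutral; sum -1.
Au + (-1) = 0 ⇒ Au is +1.

+1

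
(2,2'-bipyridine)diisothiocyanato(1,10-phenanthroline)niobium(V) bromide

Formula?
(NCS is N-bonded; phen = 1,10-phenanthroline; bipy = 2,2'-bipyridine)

Ligands: 2 isothiocyanato (NCS, -1), 1 1,10-phenanthroline (phen, neutral), 1 2,2'-bipyridine (bipy, neutral). Ligand charge sum = -2.
With Nb in oxidation state +5, the complex ion is [Nb...]^3+.
Charge balance with bromide (-1) requires 1 complex ion per 3 bromide.

[Nb(bipy)(NCS)2(phen)]Br3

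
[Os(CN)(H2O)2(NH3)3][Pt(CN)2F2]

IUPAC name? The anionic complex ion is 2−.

The complex anion is given as 2−; its ligand charges sum to -4, so Pt = +2.
A 1:1 salt means the cation carries the equal and opposite charge, 2+.
Cation: ligand charges sum to -1; for the ion to be 2+, Os = +3.

triamminediaquacyanoosmium(III) dicyanodifluoroplatinate(II)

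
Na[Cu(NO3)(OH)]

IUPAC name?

sodium hydroxonitratocuprate(I)

The 1 sodium counter-ion carries a total charge of +1, so each complex ion is 1−.
Ligand charges: 1×nitrato (-1 each), 1×hydroxo (-1 each); total -2. So Cu + (-2) = 1−, giving Cu = +1.
Ligands are named alphabetically: hydroxo before nitrato.
The complex ion is anionic, so copper takes the -ate form cuprate(I).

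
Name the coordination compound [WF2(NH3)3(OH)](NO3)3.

The 3 nitrate counter-ions carry a total charge of -3, so each complex ion is 3+.
Ligand charges: 1×hydroxo (-1 each), 3×ammine (neutral), 2×fluoro (-1 each); total -3. So W + (-3) = 3+, giving W = +6.
Ligands are named alphabetically: ammine before fluoro before hydroxo.

triamminedifluorohydroxotungsten(VI) nitrate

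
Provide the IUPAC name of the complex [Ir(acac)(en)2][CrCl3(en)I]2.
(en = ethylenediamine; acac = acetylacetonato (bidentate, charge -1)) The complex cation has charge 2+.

Both ions are complex: the cation is named first with the plain metal name, the anion second with the -ate form; each ion's ligands are alphabetised independently.
The complex cation is given as 2+; its ligand charges sum to -1, so Ir = +3.
With 2 anions per cation, each anion must be 2/2 = 1−.
Anion: ligand charges sum to -4; for the ion to be 1−, Cr = +3.

(acetylacetonato)bis(ethylenediamine)iridium(III) trichloro(ethylenediamine)iodochromate(III)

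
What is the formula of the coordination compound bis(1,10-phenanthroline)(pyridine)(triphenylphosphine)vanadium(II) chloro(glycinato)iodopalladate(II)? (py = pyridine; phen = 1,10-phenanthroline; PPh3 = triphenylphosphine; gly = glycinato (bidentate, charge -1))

[V(phen)2(PPh3)(py)][PdCl(gly)I]2

Cation [V…]: ligand charges 0, V(II) ⇒ ion charge 2+.
Anion [Pd…]: ligand charges -3, Pd(II) ⇒ ion charge 1−.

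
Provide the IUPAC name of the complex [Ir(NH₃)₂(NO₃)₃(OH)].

diamminehydroxotrinitratoiridium(IV)

There is no counter-ion, so the complex is neutral overall.
Ligand charges: 1×hydroxo (-1 each), 2×ammine (neutral), 3×nitrato (-1 each); total -4. So Ir + (-4) = 0, giving Ir = +4.
Ligands are named alphabetically: ammine before hydroxo before nitrato.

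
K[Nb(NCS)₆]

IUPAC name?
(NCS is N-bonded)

potassium hexaisothiocyanatoniobate(V)

The 1 potassium counter-ion carries a total charge of +1, so each complex ion is 1−.
Ligand charges: 6×isothiocyanato (-1 each); total -6. So Nb + (-6) = 1−, giving Nb = +5.
The complex ion is anionic, so niobium takes the -ate form niobate(V).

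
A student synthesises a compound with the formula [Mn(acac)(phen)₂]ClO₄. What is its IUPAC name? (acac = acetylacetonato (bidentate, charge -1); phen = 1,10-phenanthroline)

The 1 perchlorate counter-ion carries a total charge of -1, so each complex ion is 1+.
Ligand charges: 1×acetylacetonato (-1 each), 2×1,10-phenanthroline (neutral); total -1. So Mn + (-1) = 1+, giving Mn = +2.
Ligands are named alphabetically: acetylacetonato before phenanthroline.

(acetylacetonato)bis(1,10-phenanthroline)manganese(II) perchlorate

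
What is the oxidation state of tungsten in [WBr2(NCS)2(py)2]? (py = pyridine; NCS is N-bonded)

+4

No counter-ion: the bracketed complex is neutral.
Ligand charges: 2×py neutral; 2×NCS = -2; 2×Br = -2; sum -4.
W + (-4) = 0 ⇒ W is +4.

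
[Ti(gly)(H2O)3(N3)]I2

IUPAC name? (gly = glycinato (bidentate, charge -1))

The 2 iodide counter-ions carry a total charge of -2, so each complex ion is 2+.
Ligand charges: 3×aqua (neutral), 1×azido (-1 each), 1×glycinato (-1 each); total -2. So Ti + (-2) = 2+, giving Ti = +4.
Ligands are named alphabetically: aqua before azido before glycinato.

triaquaazido(glycinato)titanium(IV) iodide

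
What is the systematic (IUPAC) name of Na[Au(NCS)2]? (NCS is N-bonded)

The 1 sodium counter-ion carries a total charge of +1, so each complex ion is 1−.
Ligand charges: 2×isothiocyanato (-1 each); total -2. So Au + (-2) = 1−, giving Au = +1.
The complex ion is anionic, so gold takes the -ate form aurate(I).

sodium diisothiocyanatoaurate(I)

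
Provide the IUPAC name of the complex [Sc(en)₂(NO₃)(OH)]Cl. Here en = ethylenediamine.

The 1 chloride counter-ion carries a total charge of -1, so each complex ion is 1+.
Ligand charges: 2×ethylenediamine (neutral), 1×hydroxo (-1 each), 1×nitrato (-1 each); total -2. So Sc + (-2) = 1+, giving Sc = +3.
Ligands are named alphabetically: ethylenediamine before hydroxo before nitrato.

bis(ethylenediamine)hydroxonitratoscandium(III) chloride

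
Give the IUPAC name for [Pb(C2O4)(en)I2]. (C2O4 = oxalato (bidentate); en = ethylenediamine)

There is no counter-ion, so the complex is neutral overall.
Ligand charges: 1×oxalato (-2 each), 1×ethylenediamine (neutral), 2×iodo (-1 each); total -4. So Pb + (-4) = 0, giving Pb = +4.
Ligands are named alphabetically: ethylenediamine before iodo before oxalato.

(ethylenediamine)diiodooxalatolead(IV)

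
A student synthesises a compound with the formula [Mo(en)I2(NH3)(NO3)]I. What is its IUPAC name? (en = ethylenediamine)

ammine(ethylenediamine)diiodonitratomolybdenum(IV) iodide

The 1 iodide counter-ion carries a total charge of -1, so each complex ion is 1+.
Ligand charges: 1×nitrato (-1 each), 2×iodo (-1 each), 1×ethylenediamine (neutral), 1×ammine (neutral); total -3. So Mo + (-3) = 1+, giving Mo = +4.
Ligands are named alphabetically: ammine before ethylenediamine before iodo before nitrato.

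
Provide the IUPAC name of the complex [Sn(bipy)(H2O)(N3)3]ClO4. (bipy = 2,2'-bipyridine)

aquatriazido(2,2'-bipyridine)tin(IV) perchlorate

The 1 perchlorate counter-ion carries a total charge of -1, so each complex ion is 1+.
Ligand charges: 3×azido (-1 each), 1×aqua (neutral), 1×2,2'-bipyridine (neutral); total -3. So Sn + (-3) = 1+, giving Sn = +4.
Ligands are named alphabetically: aqua before azido before bipyridine.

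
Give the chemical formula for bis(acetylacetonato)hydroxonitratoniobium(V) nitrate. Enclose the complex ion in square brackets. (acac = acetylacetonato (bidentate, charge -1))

Ligands: 1 hydroxo (OH, -1), 1 nitrato (NO3, -1), 2 acetylacetonato (acac, -1). Ligand charge sum = -4.
Charge balance with nitrate (-1) requires 1 complex ion per 1 nitrate.

[Nb(acac)2(NO3)(OH)]NO3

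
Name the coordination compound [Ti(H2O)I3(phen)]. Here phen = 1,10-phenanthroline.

There is no counter-ion, so the complex is neutral overall.
Ligand charges: 1×1,10-phenanthroline (neutral), 3×iodo (-1 each), 1×aqua (neutral); total -3. So Ti + (-3) = 0, giving Ti = +3.
Ligands are named alphabetically: aqua before iodo before phenanthroline.

aquatriiodo(1,10-phenanthroline)titanium(III)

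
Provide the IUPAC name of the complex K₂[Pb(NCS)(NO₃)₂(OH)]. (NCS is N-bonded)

potassium hydroxoisothiocyanatodinitratoplumbate(II)

The 2 potassium counter-ions carry a total charge of +2, so each complex ion is 2−.
Ligand charges: 1×isothiocyanato (-1 each), 2×nitrato (-1 each), 1×hydroxo (-1 each); total -4. So Pb + (-4) = 2−, giving Pb = +2.
Ligands are named alphabetically: hydroxo before isothiocyanato before nitrato.
The complex ion is anionic, so lead takes the -ate form plumbate(II).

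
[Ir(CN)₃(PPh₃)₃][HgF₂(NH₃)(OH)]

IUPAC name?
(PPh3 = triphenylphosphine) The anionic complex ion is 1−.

tricyanotris(triphenylphosphine)iridium(IV) amminedifluorohydroxomercurate(II)

The complex anion is given as 1−; its ligand charges sum to -3, so Hg = +2.
A 1:1 salt means the cation carries the equal and opposite charge, 1+.
Cation: ligand charges sum to -3; for the ion to be 1+, Ir = +4.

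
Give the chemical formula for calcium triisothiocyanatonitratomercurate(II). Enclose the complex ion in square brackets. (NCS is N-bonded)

Ca[Hg(NCS)3(NO3)]

Ligands: 3 isothiocyanato (NCS, -1), 1 nitrato (NO3, -1). Ligand charge sum = -4.
With Hg in oxidation state +2, the complex ion is [Hg...]^2−.
Charge balance with calcium (+2) requires 1 complex ion per 1 calcium.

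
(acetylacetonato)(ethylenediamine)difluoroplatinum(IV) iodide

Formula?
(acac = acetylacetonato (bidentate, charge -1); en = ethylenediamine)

Ligands: 1 acetylacetonato (acac, -1), 1 ethylenediamine (en, neutral), 2 fluoro (F, -1). Ligand charge sum = -3.
With Pt in oxidation state +4, the complex ion is [Pt...]^1+.
Charge balance with iodide (-1) requires 1 complex ion per 1 iodide.

[Pt(acac)(en)F2]I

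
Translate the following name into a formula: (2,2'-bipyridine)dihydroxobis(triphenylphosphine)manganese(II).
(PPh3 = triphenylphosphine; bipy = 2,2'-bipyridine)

[Mn(bipy)(OH)2(PPh3)2]

Ligands: 2 triphenylphosphine (PPh3, neutral), 2 hydroxo (OH, -1), 1 2,2'-bipyridine (bipy, neutral). Ligand charge sum = -2.
With Mn in oxidation state +2, the complex ion is [Mn...].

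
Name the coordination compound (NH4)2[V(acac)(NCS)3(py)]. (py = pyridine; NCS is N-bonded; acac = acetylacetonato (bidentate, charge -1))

ammonium (acetylacetonato)triisothiocyanato(pyridine)vanadate(II)

The 2 ammonium counter-ions carry a total charge of +2, so each complex ion is 2−.
Ligand charges: 1×pyridine (neutral), 3×isothiocyanato (-1 each), 1×acetylacetonato (-1 each); total -4. So V + (-4) = 2−, giving V = +2.
The complex ion is anionic, so vanadium takes the -ate form vanadate(II).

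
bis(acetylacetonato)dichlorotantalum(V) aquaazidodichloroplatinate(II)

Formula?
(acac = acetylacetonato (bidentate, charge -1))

Cation [Ta…]: ligand charges -4, Ta(V) ⇒ ion charge 1+.
Anion [Pt…]: ligand charges -3, Pt(II) ⇒ ion charge 1−.
One 1+ cation balances one 1− anion.

[Ta(acac)2Cl2][PtCl2(H2O)(N3)]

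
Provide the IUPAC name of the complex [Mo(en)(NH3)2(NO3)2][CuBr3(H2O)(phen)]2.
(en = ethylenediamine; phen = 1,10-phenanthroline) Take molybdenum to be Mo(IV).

diammine(ethylenediamine)dinitratomolybdenum(IV) aquatribromo(1,10-phenanthroline)cuprate(II)

Mo is given as +4; the cation's ligand charges sum to -2, so the complex cation is 2+.
With 2 anions per cation, each anion must be 2/2 = 1−.
Anion: ligand charges sum to -3; for the ion to be 1−, Cu = +2.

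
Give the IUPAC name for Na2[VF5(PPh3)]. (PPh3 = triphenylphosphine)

sodium pentafluoro(triphenylphosphine)vanadate(III)

The 2 sodium counter-ions carry a total charge of +2, so each complex ion is 2−.
Ligand charges: 5×fluoro (-1 each), 1×triphenylphosphine (neutral); total -5. So V + (-5) = 2−, giving V = +3.
Ligands are named alphabetically: fluoro before triphenylphosphine.
The complex ion is anionic, so vanadium takes the -ate form vanadate(III).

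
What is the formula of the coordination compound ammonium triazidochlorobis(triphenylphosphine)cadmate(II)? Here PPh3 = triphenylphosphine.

(NH4)2[CdCl(N3)3(PPh3)2]

Ligands: 1 chloro (Cl, -1), 2 triphenylphosphine (PPh3, neutral), 3 azido (N3, -1). Ligand charge sum = -4.
Charge balance with ammonium (+1) requires 1 complex ion per 2 ammonium.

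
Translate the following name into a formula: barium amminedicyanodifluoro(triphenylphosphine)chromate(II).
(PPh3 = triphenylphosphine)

Ligands: 1 ammine (NH3, neutral), 2 cyano (CN, -1), 2 fluoro (F, -1), 1 triphenylphosphine (PPh3, neutral). Ligand charge sum = -4.
With Cr in oxidation state +2, the complex ion is [Cr...]^2−.
Charge balance with barium (+2) requires 1 complex ion per 1 barium.

Ba[Cr(CN)2F2(NH3)(PPh3)]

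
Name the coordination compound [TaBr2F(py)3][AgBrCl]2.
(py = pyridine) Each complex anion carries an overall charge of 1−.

Both ions are complex: the cation is named first with the plain metal name, the anion second with the -ate form; each ion's ligands are alphabetised independently.
The complex anion is given as 1−; its ligand charges sum to -2, so Ag = +1.
With 2 anions per cation, the cation must be 2×1 = 2+.
Cation: ligand charges sum to -3; for the ion to be 2+, Ta = +5.

dibromofluorotris(pyridine)tantalum(V) bromochloroargentate(I)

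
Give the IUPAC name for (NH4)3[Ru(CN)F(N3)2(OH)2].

ammonium diazidocyanofluorodihydroxoruthenate(III)

The 3 ammonium counter-ions carry a total charge of +3, so each complex ion is 3−.
Ligand charges: 1×fluoro (-1 each), 2×hydroxo (-1 each), 2×azido (-1 each), 1×cyano (-1 each); total -6. So Ru + (-6) = 3−, giving Ru = +3.
The complex ion is anionic, so ruthenium takes the -ate form ruthenate(III).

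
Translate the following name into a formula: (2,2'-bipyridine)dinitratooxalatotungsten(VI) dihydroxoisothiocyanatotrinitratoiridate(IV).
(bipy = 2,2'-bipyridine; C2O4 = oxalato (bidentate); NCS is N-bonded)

[W(bipy)(C2O4)(NO3)2][Ir(NCS)(NO3)3(OH)2]

Cation [W…]: ligand charges -4, W(VI) ⇒ ion charge 2+.
Anion [Ir…]: ligand charges -6, Ir(IV) ⇒ ion charge 2−.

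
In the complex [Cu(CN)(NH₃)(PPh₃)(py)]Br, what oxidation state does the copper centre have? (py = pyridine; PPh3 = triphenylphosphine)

1 bromide outside the brackets (-1 each) → the complex ion is 1+.
Ligand charges: 1×py neutral; 1×PPh3 neutral; 1×NH3 neutral; 1×CN = -1; sum -1.
Cu + (-1) = 1+ ⇒ Cu is +2.

+2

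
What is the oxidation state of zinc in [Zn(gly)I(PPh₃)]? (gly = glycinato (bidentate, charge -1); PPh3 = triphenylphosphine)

No counter-ion: the bracketed complex is neutral.
Ligand charges: 1×gly = -1; 1×I = -1; 1×PPh3 neutral; sum -2.
Zn + (-2) = 0 ⇒ Zn is +2.

+2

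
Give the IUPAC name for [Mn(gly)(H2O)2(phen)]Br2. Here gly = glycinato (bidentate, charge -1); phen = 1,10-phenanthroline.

The 2 bromide counter-ions carry a total charge of -2, so each complex ion is 2+.
Ligand charges: 1×glycinato (-1 each), 1×1,10-phenanthroline (neutral), 2×aqua (neutral); total -1. So Mn + (-1) = 2+, giving Mn = +3.
Ligands are named alphabetically: aqua before glycinato before phenanthroline.

diaqua(glycinato)(1,10-phenanthroline)manganese(III) bromide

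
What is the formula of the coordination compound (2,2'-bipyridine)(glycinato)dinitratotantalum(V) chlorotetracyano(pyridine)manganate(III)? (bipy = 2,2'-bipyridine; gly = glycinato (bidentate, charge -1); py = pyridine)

Cation [Ta…]: ligand charges -3, Ta(V) ⇒ ion charge 2+.
Anion [Mn…]: ligand charges -5, Mn(III) ⇒ ion charge 2−.

[Ta(bipy)(gly)(NO3)2][MnCl(CN)4(py)]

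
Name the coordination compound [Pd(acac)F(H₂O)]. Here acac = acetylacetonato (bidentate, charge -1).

There is no counter-ion, so the complex is neutral overall.
Ligand charges: 1×fluoro (-1 each), 1×aqua (neutral), 1×acetylacetonato (-1 each); total -2. So Pd + (-2) = 0, giving Pd = +2.
Ligands are named alphabetically: acetylacetonato before aqua before fluoro.

(acetylacetonato)aquafluoropalladium(II)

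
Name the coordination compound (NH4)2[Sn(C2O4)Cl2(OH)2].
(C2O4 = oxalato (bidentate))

The 2 ammonium counter-ions carry a total charge of +2, so each complex ion is 2−.
Ligand charges: 2×hydroxo (-1 each), 2×chloro (-1 each), 1×oxalato (-2 each); total -6. So Sn + (-6) = 2−, giving Sn = +4.
Ligands are named alphabetically: chloro before hydroxo before oxalato.
The complex ion is anionic, so tin takes the -ate form stannate(IV).

ammonium dichlorodihydroxooxalatostannate(IV)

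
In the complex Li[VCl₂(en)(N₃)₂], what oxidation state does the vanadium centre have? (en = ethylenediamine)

1 lithium outside the brackets (+1 each) → the complex ion is 1−.
Ligand charges: 2×N3 = -2; 1×en neutral; 2×Cl = -2; sum -4.
V + (-4) = 1− ⇒ V is +3.

+3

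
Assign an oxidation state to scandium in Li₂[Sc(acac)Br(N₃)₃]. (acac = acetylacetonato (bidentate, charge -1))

+3

2 lithium outside the brackets (+1 each) → the complex ion is 2−.
Ligand charges: 1×Br = -1; 1×acac = -1; 3×N3 = -3; sum -5.
Sc + (-5) = 2− ⇒ Sc is +3.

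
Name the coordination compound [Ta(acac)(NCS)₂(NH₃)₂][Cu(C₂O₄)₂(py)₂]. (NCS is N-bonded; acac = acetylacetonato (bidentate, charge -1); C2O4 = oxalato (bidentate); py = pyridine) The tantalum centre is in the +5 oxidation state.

(acetylacetonato)diamminediisothiocyanatotantalum(V) dioxalatobis(pyridine)cuprate(II)

Both ions are complex: the cation is named first with the plain metal name, the anion second with the -ate form; each ion's ligands are alphabetised independently.
Ta is given as +5; the cation's ligand charges sum to -3, so the complex cation is 2+.
A 1:1 salt means the anion carries the equal and opposite charge, 2−.
Anion: ligand charges sum to -4; for the ion to be 2−, Cu = +2.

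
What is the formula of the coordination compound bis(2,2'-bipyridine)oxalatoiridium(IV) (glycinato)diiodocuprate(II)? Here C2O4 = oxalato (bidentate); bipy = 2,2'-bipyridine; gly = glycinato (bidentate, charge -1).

Cation [Ir…]: ligand charges -2, Ir(IV) ⇒ ion charge 2+.
Anion [Cu…]: ligand charges -3, Cu(II) ⇒ ion charge 1−.
One 2+ cation requires 2 of the 1− anion.

[Ir(bipy)2(C2O4)][Cu(gly)I2]2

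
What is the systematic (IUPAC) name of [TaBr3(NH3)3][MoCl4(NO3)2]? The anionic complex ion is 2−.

triamminetribromotantalum(V) tetrachlorodinitratomolybdate(IV)

Both ions are complex: the cation is named first with the plain metal name, the anion second with the -ate form; each ion's ligands are alphabetised independently.
The complex anion is given as 2−; its ligand charges sum to -6, so Mo = +4.
A 1:1 salt means the cation carries the equal and opposite charge, 2+.
Cation: ligand charges sum to -3; for the ion to be 2+, Ta = +5.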